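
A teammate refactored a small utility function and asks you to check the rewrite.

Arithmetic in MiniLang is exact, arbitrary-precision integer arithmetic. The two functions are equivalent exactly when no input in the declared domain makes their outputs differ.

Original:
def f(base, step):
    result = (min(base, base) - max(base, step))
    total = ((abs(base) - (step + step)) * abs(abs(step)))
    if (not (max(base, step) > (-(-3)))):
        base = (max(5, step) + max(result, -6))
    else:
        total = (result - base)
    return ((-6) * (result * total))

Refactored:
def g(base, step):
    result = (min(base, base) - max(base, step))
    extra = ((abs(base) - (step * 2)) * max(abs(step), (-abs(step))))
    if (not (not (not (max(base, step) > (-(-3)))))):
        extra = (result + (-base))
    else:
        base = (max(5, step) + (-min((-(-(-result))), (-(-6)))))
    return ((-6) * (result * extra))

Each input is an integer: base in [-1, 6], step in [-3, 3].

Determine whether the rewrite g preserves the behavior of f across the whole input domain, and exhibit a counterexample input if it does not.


Run the pair on base=-1, step=2.
f: result=-3, then total=-6, then (not (max(base, step) > (-(-3)))) is true, then base=2, then returns -108
g: result=-3, then extra=-6, then (not (not (not (max(base, step) > (-(-3)))))) is true, then extra=-2, then returns -36
-108 against -36: the behavior changed.
verdict: not equivalent; witness: base=-1, step=2


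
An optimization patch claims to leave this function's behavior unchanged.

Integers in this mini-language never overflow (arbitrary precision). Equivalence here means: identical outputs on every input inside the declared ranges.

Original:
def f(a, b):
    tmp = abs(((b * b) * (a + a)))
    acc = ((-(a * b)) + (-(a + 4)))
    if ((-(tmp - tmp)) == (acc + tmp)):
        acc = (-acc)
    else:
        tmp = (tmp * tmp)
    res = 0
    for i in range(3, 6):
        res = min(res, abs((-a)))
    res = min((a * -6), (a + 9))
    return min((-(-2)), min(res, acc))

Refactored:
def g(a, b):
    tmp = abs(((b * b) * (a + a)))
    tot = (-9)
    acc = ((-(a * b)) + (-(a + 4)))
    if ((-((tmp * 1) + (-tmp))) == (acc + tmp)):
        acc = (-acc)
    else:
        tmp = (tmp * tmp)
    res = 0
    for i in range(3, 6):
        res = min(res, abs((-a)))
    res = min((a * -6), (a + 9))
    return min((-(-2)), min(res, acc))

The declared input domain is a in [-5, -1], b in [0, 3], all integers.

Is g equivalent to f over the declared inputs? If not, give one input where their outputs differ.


Side by side, the visible changes include: constant usage differs, and statement counts differ, and arithmetic usage differs, and local variable names differ.
As a probe, take a=-1, b=0: f runs tmp=0, then acc=-3, then ((-(tmp - tmp)) == (acc + tmp)) is false, then tmp=0, then res=0, then (i=3), then res=0, then (i=4), then res=0, then (i=5), then res=0, then res=6, then returns -3; g runs tmp=0, then tot=-9, then acc=-3, then ((-((tmp * 1) + (-tmp))) == (acc + tmp)) is false, then tmp=0, then res=0, then (i=3), then res=0, then (i=4), then res=0, then (i=5), then res=0, then res=6, then returns -3; both end at -3.
Across all 20 domain points the two functions coincide.
verdict: equivalent


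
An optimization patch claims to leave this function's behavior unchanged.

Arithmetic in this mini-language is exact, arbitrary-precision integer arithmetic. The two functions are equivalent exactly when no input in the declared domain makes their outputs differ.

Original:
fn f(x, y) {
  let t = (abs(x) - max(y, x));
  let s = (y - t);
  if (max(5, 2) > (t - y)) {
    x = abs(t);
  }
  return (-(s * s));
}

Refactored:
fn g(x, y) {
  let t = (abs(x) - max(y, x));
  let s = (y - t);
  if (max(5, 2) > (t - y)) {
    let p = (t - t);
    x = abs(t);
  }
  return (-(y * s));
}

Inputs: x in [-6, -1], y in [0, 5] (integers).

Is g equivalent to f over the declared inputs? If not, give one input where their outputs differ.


Evaluate both at x=-6, y=0.
f: t := 6 | s := -6 | (max(5, 2) > (t - y)): false | result -36
g: t := 6 | s := -6 | (max(5, 2) > (t - y)): false | result 0
-36 against 0: the behavior changed.
verdict: not equivalent; witness: x=-6, y=0


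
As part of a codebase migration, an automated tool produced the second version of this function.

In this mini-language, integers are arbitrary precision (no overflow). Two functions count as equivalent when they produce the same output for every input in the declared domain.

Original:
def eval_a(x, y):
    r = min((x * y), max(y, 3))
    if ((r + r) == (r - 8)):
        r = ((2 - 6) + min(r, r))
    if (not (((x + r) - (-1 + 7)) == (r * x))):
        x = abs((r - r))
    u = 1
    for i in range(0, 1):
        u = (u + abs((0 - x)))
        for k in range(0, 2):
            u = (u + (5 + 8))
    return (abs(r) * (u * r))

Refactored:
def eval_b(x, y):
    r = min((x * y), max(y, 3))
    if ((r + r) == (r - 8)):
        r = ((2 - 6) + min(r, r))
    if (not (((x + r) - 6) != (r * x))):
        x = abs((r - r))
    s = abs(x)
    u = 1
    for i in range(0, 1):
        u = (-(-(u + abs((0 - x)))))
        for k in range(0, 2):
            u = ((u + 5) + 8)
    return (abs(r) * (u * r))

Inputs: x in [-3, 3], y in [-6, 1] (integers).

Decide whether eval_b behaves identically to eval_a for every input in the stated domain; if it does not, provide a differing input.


Consider the input x=-3, y=-6.
eval_a: r := 3 | ((r + r) == (r - 8)): false | (not (((x + r) - (-1 + 7)) == (r * x))): true | x := 0 | u := 1 | iter i=0: | u := 1 | iter k=0: | u := 14 | iter k=1: | u := 27 | result 243
eval_b: r := 3 | ((r + r) == (r - 8)): false | (not (((x + r) - 6) != (r * x))): false | s := 3 | u := 1 | iter i=0: | u := 4 | iter k=0: | u := 17 | iter k=1: | u := 30 | result 270
243 vs 270 — the two versions disagree here.
verdict: not equivalent; witness: x=-3, y=-6


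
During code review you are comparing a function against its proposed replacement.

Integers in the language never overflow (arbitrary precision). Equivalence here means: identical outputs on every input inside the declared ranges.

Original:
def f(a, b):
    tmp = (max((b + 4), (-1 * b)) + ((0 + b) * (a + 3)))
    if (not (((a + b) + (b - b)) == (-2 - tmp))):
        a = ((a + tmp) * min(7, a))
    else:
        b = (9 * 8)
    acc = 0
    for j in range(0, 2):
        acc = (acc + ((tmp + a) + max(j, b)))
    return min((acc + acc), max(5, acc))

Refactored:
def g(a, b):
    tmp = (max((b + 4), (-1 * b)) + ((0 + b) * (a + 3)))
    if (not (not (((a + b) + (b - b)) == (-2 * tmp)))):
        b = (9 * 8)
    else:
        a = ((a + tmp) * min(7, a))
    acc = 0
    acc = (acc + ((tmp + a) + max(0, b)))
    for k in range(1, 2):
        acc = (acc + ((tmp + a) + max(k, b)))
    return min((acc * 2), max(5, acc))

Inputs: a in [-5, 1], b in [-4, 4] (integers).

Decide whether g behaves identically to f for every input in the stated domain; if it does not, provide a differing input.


Try a=-5, b=3.
f: tmp = 1; (not (((a + b) + (b - b)) == (-2 - tmp))) -> true; a = 20; acc = 0; [j=0]; acc = 24; [j=1]; acc = 48; return 48
g: tmp = 1; (not (not (((a + b) + (b - b)) == (-2 * tmp)))) -> true; b = 72; acc = 0; acc = 68; [k=1]; acc = 136; return 136
48 and 136 differ, so these are not the same function on this domain.
verdict: not equivalent; witness: a=-5, b=3


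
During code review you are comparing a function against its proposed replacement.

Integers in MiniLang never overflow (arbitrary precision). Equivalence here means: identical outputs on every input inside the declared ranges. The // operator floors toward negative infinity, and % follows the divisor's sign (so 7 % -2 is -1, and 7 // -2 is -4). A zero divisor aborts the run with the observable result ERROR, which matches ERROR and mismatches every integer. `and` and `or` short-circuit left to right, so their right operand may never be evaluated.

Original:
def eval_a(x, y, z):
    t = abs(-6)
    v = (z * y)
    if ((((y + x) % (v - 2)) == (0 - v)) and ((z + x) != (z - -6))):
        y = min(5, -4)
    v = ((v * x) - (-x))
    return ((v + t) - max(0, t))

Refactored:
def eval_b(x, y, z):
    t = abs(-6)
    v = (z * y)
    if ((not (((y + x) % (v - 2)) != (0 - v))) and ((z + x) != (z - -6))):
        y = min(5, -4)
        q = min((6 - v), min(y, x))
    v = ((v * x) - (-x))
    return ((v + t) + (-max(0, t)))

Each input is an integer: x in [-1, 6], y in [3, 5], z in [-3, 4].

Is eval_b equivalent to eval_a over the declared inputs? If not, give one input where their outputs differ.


Comparing the listings, the differences include: comparison usage differs; boolean connective usage differs; min/max/abs usage differs; constant usage differs; arithmetic usage differs; statement counts differ; local variable names differ.
As a probe, take x=-1, y=4, z=0: eval_a runs t becomes 6; next v becomes 0; next ((((y + x) % (v - 2)) == (0 - v)) and ((z + x) != (z - -6))) evaluates to false; next v becomes -1; next final value -1; eval_b runs t becomes 6; next v becomes 0; next ((not (((y + x) % (v - 2)) != (0 - v))) and ((z + x) != (z - -6))) evaluates to false; next v becomes -1; next final value -1; both end at -1.
An exhaustive pass over the 192 declared inputs shows identical outputs.
verdict: equivalent


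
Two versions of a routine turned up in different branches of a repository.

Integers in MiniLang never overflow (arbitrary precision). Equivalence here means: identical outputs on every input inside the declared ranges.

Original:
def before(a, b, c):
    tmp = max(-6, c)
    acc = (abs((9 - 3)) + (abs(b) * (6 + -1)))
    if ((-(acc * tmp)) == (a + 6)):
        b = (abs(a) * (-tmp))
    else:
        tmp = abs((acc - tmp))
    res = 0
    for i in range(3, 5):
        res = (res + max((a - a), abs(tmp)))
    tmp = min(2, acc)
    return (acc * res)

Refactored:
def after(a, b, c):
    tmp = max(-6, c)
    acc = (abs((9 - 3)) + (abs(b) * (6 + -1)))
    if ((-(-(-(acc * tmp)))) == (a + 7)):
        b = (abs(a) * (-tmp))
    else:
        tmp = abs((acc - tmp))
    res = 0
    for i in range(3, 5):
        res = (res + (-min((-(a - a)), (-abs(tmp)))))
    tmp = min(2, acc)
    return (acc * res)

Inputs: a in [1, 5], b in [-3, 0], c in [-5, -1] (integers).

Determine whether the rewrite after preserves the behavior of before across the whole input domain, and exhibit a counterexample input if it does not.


Try a=4, b=-1, c=-1.
before: tmp = -1; acc = 11; ((-(acc * tmp)) == (a + 6)) -> false; tmp = 12; res = 0; [i=3]; res = 12; [i=4]; res = 24; tmp = 2; return 264
after: tmp = -1; acc = 11; ((-(-(-(acc * tmp)))) == (a + 7)) -> true; b = 4; res = 0; [i=3]; res = 1; [i=4]; res = 2; tmp = 2; return 22
264 against 22: the behavior changed.
verdict: not equivalent; witness: a=4, b=-1, c=-1


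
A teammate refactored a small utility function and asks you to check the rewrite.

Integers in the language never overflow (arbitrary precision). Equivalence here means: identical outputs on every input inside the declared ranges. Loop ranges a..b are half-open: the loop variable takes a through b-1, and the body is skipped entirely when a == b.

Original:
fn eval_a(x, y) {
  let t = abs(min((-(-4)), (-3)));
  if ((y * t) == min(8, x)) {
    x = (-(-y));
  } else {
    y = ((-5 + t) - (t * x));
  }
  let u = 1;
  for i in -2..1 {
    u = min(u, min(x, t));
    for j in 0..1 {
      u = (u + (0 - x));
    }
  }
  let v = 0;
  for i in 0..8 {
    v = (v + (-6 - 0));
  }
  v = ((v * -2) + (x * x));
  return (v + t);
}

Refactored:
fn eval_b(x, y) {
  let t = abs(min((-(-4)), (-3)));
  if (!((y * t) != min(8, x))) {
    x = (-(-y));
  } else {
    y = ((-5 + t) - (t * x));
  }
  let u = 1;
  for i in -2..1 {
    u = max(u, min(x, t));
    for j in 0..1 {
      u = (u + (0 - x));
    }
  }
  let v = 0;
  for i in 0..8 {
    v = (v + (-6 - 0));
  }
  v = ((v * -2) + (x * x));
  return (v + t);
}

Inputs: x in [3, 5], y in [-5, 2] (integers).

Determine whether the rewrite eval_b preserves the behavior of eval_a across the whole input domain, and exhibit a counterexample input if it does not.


The one real change (`min(u, min(x, t))` became `max(u, min(x, t))`) has no effect anywhere in the declared ranges; all 24 inputs agree.
verdict: equivalent


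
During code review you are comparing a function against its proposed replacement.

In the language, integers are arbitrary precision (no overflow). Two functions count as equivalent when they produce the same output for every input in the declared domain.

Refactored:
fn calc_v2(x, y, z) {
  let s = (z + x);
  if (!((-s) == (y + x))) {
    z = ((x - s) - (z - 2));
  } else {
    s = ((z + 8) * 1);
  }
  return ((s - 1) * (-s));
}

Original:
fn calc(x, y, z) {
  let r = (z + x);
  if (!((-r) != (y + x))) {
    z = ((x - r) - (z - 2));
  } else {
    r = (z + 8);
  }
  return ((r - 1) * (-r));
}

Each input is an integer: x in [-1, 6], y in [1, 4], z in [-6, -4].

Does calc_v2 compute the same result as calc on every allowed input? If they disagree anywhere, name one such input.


Try x=-1, y=1, z=-6.
calc: r=-7, then (!((-r) != (y + x))) is false, then r=2, then returns -2
calc_v2: s=-7, then (!((-s) == (y + x))) is true, then z=14, then returns -56
-2 != -56, so the rewrite changes behavior.
verdict: not equivalent; witness: x=-1, y=1, z=-6


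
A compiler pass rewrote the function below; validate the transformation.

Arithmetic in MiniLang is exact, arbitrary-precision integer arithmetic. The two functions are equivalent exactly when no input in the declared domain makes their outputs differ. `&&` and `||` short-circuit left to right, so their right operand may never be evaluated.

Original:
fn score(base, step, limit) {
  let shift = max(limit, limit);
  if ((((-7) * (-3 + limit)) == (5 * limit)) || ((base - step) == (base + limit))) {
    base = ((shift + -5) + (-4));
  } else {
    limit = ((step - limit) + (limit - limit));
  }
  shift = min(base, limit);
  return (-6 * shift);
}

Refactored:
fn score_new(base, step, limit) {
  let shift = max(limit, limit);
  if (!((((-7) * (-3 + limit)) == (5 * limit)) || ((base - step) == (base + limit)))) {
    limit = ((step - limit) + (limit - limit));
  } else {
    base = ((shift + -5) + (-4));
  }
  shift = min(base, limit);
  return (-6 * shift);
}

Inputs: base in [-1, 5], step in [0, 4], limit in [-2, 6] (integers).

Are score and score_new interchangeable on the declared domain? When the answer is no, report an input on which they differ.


The two are interchangeable: boolean connective usage differs, and every declared input agrees.
Tracing base=5, step=1, limit=1: score: shift := 1 | ((((-7) * (-3 + limit)) == (5 * limit)) || ((base - step) == (base + limit))): false | limit := 0 | shift := 0 | result 0 | score_new: shift := 1 | (!((((-7) * (-3 + limit)) == (5 * limit)) || ((base - step) == (base + limit)))): true | limit := 0 | shift := 0 | result 0 — matching result 0.
Every one of the 315 inputs gives matching results.
verdict: equivalent


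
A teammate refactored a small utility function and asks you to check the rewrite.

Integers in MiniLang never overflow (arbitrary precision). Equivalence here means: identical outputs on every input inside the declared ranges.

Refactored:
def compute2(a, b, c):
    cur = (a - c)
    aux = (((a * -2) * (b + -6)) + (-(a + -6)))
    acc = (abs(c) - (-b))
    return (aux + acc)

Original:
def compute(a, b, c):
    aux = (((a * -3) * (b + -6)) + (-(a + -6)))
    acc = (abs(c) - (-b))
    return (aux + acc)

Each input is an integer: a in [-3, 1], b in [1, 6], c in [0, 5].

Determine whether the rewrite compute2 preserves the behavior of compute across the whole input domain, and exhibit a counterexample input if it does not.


Evaluate both at a=-3, b=1, c=0.
compute: aux=-36, then acc=1, then returns -35
compute2: cur=-3, then aux=-21, then acc=1, then returns -20
-35 and -20 differ, so these are not the same function on this domain.
verdict: not equivalent; witness: a=-3, b=1, c=0


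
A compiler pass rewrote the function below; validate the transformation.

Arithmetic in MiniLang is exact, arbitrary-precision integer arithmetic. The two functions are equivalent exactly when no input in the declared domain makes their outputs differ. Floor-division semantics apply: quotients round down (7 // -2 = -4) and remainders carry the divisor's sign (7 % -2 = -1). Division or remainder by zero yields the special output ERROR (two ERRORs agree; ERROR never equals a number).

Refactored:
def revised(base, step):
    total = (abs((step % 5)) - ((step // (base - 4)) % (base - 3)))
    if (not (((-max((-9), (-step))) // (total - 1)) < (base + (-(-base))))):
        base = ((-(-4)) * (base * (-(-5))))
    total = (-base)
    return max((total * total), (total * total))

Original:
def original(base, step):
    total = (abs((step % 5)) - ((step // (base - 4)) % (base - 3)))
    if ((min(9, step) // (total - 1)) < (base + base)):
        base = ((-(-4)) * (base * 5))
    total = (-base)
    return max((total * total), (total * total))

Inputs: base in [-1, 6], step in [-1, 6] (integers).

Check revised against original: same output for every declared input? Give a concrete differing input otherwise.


At base=-1, step=-1: original gives 1, revised gives 400.
verdict: not equivalent; witness: base=-1, step=-1


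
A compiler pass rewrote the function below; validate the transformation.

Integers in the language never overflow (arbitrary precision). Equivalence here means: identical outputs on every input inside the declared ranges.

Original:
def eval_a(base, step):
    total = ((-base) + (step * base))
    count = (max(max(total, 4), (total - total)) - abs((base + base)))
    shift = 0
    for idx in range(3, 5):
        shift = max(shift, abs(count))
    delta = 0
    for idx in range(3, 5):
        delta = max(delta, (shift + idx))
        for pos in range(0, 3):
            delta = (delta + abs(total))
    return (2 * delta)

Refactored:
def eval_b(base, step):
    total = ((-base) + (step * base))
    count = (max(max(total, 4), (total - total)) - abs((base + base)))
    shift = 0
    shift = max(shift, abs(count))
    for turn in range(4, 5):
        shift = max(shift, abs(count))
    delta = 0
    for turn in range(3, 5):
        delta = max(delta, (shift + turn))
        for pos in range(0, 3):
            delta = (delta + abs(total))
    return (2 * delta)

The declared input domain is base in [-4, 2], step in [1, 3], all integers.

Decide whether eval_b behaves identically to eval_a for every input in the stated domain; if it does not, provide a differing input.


The two are interchangeable: loop structure differs; and statement counts differ; and local variable names differ; and min/max/abs usage differs, and every declared input agrees.
As a probe, take base=-1, step=1: eval_a runs total = 0; count = 2; shift = 0; [idx=3]; shift = 2; [idx=4]; shift = 2; delta = 0; [idx=3]; delta = 5; [pos=0]; delta = 5; [pos=1]; delta = 5; [pos=2]; delta = 5; [idx=4]; delta = 6; [pos=0]; delta = 6; [pos=1]; delta = 6; [pos=2]; delta = 6; return 12; eval_b runs total = 0; count = 2; shift = 0; shift = 2; [turn=4]; shift = 2; delta = 0; [turn=3]; delta = 5; [pos=0]; delta = 5; [pos=1]; delta = 5; [pos=2]; delta = 5; [turn=4]; delta = 6; [pos=0]; delta = 6; [pos=1]; delta = 6; [pos=2]; delta = 6; return 12; both end at 12.
Sweeping the whole domain (21 inputs) finds no disagreement.
verdict: equivalent


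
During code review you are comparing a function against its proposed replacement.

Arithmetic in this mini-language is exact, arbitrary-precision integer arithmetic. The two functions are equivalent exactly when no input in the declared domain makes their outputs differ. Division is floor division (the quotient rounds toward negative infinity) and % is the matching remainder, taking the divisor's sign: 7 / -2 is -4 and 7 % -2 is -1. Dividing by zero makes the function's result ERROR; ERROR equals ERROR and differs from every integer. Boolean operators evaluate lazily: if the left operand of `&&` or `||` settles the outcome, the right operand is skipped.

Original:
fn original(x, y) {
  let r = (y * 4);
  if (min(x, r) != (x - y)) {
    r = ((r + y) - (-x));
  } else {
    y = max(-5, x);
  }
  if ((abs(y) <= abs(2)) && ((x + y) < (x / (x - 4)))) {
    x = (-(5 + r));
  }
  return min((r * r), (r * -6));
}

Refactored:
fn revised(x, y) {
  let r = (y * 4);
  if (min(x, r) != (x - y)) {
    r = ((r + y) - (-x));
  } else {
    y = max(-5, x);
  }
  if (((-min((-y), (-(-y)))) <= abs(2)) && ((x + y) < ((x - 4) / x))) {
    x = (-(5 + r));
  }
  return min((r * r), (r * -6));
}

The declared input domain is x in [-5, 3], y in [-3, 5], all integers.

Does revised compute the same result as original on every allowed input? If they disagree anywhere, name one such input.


Evaluate both at x=0, y=-2.
original: r = -8; (min(x, r) != (x - y)) -> true; r = -10; ((abs(y) <= abs(2)) && ((x + y) < (x / (x - 4)))) -> true; x = 5; return 60
revised: r = -8; (min(x, r) != (x - y)) -> true; r = -10; division by zero -> ERROR
60 against ERROR: the behavior changed.
verdict: not equivalent; witness: x=0, y=-2


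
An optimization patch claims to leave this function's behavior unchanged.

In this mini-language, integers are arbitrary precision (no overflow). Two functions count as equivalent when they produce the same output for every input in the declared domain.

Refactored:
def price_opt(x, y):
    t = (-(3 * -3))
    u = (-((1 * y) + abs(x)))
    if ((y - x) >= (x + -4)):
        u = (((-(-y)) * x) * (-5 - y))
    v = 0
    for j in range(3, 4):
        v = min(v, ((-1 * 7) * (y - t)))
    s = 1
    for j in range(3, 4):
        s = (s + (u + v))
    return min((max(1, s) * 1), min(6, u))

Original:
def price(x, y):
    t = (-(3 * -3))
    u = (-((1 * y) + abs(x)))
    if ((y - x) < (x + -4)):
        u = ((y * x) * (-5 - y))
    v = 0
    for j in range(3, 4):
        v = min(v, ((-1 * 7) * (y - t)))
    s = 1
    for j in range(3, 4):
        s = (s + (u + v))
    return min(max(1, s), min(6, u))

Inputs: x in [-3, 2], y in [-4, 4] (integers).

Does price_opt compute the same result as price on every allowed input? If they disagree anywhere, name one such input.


Consider the input x=-3, y=-4.
price: t=9, then u=1, then ((y - x) < (x + -4)) is false, then v=0, then (j=3), then v=0, then s=1, then (j=3), then s=2, then returns 1
price_opt: t=9, then u=1, then ((y - x) >= (x + -4)) is true, then u=-12, then v=0, then (j=3), then v=0, then s=1, then (j=3), then s=-11, then returns -12
1 != -12, so the rewrite changes behavior.
verdict: not equivalent; witness: x=-3, y=-4


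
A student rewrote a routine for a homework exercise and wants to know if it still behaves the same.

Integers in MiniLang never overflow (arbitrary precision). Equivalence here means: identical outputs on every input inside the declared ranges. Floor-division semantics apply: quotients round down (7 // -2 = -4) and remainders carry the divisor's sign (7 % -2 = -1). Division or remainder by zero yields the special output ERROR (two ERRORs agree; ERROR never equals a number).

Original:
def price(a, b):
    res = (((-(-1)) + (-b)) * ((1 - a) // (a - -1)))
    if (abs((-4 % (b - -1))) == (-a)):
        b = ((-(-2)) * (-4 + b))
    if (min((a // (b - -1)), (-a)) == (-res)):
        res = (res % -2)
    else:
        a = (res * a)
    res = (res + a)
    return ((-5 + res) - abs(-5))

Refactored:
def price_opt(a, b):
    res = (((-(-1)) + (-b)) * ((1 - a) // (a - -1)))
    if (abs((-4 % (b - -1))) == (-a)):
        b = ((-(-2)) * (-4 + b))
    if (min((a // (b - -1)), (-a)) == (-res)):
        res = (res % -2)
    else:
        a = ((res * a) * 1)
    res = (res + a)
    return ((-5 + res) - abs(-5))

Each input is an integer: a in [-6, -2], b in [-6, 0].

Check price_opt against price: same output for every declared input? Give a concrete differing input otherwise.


Behavior is preserved: although arithmetic usage differs, plus constant usage differs, the outputs never diverge.
Tracing a=-2, b=-1: price: res=-6, then a zero divisor aborts: ERROR | price_opt: res=-6, then a zero divisor aborts: ERROR — matching result ERROR.
Across all 35 domain points the two functions coincide.
verdict: equivalent


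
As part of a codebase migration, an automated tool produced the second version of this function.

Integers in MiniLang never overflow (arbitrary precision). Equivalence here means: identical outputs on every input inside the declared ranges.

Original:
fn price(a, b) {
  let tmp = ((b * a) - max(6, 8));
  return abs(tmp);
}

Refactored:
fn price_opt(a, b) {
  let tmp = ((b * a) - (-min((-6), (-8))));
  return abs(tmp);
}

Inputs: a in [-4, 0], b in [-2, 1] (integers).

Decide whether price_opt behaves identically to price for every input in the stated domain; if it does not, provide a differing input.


Side by side, the visible changes include: min/max/abs usage differs.
As a probe, take a=0, b=-1: price runs tmp = -8; return 8; price_opt runs tmp = -8; return 8; both end at 8.
Every one of the 20 inputs gives matching results.
verdict: equivalent


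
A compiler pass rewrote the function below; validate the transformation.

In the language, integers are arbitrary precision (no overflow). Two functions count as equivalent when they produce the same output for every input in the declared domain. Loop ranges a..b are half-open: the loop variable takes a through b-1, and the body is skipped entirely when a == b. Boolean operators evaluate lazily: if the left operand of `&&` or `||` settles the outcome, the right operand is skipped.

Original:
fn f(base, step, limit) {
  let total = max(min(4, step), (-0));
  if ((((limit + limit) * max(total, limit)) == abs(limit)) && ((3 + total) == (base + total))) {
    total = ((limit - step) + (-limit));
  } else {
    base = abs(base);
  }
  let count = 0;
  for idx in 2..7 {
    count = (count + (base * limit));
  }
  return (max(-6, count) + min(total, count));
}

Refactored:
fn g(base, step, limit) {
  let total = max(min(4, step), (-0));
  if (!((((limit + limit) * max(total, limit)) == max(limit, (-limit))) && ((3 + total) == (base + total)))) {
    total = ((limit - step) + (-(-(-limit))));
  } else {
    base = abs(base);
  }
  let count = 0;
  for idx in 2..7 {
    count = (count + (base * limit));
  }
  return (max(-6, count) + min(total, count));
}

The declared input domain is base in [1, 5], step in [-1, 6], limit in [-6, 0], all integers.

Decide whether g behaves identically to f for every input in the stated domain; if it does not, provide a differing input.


Try base=1, step=1, limit=0.
f: total := 1 | ((((limit + limit) * max(total, limit)) == abs(limit)) && ((3 + total) == (base + total))): false | base := 1 | count := 0 | iter idx=2: | count := 0 | iter idx=3: | count := 0 | iter idx=4: | count := 0 | iter idx=5: | count := 0 | iter idx=6: | count := 0 | result 0
g: total := 1 | (!((((limit + limit) * max(total, limit)) == max(limit, (-limit))) && ((3 + total) == (base + total)))): true | total := -1 | count := 0 | iter idx=2: | count := 0 | iter idx=3: | count := 0 | iter idx=4: | count := 0 | iter idx=5: | count := 0 | iter idx=6: | count := 0 | result -1
0 against -1: the behavior changed.
verdict: not equivalent; witness: base=1, step=1, limit=0


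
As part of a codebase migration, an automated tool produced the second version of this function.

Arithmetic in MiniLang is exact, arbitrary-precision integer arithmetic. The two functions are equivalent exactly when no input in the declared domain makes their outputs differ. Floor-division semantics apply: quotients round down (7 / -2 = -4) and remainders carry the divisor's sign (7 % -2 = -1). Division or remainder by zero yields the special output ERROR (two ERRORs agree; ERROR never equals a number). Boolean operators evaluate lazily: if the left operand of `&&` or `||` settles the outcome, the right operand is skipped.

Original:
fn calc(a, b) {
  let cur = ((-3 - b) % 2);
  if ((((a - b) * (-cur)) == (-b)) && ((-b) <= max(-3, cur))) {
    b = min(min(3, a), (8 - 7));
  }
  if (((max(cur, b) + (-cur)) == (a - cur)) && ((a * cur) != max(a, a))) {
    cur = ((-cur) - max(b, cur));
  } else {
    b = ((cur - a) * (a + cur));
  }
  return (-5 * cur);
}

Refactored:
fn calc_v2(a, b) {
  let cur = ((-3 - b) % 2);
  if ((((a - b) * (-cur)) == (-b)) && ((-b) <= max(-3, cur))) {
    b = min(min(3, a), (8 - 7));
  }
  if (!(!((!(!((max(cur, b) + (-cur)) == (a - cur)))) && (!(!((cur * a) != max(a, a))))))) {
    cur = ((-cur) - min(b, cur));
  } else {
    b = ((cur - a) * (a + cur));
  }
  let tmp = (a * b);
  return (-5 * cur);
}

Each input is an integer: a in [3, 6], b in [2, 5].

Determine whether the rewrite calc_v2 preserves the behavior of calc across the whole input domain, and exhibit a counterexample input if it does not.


Consider the input a=3, b=3.
calc: cur = 0; ((((a - b) * (-cur)) == (-b)) && ((-b) <= max(-3, cur))) -> false; (((max(cur, b) + (-cur)) == (a - cur)) && ((a * cur) != max(a, a))) -> true; cur = -3; return 15
calc_v2: cur = 0; ((((a - b) * (-cur)) == (-b)) && ((-b) <= max(-3, cur))) -> false; (!(!((!(!((max(cur, b) + (-cur)) == (a - cur)))) && (!(!((cur * a) != max(a, a))))))) -> true; cur = 0; tmp = 9; return 0
15 and 0 differ, so these are not the same function on this domain.
verdict: not equivalent; witness: a=3, b=3


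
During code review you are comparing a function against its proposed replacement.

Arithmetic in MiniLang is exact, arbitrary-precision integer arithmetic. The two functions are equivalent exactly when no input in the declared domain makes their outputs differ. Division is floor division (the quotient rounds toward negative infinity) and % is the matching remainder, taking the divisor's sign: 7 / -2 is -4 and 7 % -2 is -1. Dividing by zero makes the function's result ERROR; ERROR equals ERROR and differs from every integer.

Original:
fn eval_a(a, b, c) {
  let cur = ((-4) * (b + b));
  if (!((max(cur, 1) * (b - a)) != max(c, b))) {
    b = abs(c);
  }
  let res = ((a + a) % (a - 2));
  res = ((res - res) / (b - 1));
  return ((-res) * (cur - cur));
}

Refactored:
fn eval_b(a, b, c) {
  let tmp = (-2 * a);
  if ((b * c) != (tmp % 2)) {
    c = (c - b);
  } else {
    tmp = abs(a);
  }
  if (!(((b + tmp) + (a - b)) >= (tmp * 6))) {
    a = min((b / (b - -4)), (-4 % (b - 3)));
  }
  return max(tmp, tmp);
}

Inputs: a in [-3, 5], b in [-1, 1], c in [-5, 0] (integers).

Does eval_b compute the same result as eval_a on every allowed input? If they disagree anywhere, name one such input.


There is a counterexample at a=-3, b=-1, c=-5: 0 on one side, 6 on the other.
eval_a: cur = 8; (!((max(cur, 1) * (b - a)) != max(c, b))) -> false; res = -1; res = 0; return 0
eval_b: tmp = 6; ((b * c) != (tmp % 2)) -> true; c = -4; (!(((b + tmp) + (a - b)) >= (tmp * 6))) -> true; a = -1; return 6
verdict: not equivalent; witness: a=-3, b=-1, c=-5


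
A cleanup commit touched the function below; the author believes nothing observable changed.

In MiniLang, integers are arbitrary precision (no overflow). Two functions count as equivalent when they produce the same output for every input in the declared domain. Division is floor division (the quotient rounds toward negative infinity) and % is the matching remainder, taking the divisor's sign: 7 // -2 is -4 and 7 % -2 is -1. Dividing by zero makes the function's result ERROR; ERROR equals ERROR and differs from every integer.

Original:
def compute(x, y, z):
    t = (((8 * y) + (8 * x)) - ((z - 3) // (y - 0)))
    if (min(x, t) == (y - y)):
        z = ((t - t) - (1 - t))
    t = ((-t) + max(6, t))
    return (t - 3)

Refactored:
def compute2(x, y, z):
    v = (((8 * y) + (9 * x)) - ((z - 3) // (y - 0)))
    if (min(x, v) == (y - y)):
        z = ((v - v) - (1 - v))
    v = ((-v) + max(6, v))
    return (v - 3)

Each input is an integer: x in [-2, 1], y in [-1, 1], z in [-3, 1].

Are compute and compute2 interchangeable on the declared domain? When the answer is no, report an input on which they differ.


Not equivalent: x=-2, y=-1, z=-3 separates them (33 vs 35).
compute: t := -30 | (min(x, t) == (y - y)): false | t := 36 | result 33
compute2: v := -32 | (min(x, v) == (y - y)): false | v := 38 | result 35
verdict: not equivalent; witness: x=-2, y=-1, z=-3


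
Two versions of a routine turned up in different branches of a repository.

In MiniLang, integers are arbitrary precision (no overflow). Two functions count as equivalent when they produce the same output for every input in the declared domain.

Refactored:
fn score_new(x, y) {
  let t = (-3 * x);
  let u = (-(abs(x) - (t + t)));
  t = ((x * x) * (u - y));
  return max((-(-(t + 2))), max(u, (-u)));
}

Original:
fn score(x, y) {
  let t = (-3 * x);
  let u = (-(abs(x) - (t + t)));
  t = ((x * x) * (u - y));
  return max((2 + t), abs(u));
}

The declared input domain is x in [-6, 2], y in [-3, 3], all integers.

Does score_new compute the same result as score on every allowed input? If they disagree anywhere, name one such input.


Reading the diff, among the changes: min/max/abs usage differs.
As a probe, take x=-1, y=0: score runs t := 3 | u := 5 | t := 5 | result 7; score_new runs t := 3 | u := 5 | t := 5 | result 7; both end at 7.
Sweeping the whole domain (63 inputs) finds no disagreement.
verdict: equivalent


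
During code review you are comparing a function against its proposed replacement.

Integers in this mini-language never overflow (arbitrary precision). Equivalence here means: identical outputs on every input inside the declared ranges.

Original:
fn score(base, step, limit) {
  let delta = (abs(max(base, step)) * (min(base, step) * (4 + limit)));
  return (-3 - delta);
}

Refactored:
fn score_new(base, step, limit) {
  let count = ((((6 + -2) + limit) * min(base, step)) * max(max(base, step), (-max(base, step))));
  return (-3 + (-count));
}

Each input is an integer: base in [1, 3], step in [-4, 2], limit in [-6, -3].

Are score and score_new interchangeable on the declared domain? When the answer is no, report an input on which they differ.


Behavior is preserved: although constant usage differs; and arithmetic usage differs; and min/max/abs usage differs; and local variable names differ, the outputs never diverge.
Tracing base=2, step=-3, limit=-6: score: delta := 12 | result -15 | score_new: count := 12 | result -15 — matching result -15.
Every one of the 84 inputs gives matching results.
verdict: equivalent


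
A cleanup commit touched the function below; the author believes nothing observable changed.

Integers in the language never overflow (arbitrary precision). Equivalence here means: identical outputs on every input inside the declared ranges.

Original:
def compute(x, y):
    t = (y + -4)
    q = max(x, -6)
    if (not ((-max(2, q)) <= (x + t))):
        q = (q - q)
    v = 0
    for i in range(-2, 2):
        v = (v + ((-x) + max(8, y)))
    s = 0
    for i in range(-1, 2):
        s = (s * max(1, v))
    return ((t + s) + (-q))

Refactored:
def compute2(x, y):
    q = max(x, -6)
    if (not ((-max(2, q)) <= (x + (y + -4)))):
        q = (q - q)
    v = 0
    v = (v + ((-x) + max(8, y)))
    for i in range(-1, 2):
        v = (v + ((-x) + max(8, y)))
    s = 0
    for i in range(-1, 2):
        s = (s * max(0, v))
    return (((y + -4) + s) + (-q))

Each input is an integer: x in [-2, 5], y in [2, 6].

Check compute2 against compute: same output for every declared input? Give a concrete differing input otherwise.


Equivalent. The edit looks behavioral (`1` became `0`), but over these ranges it never changes the outcome.
Across all 40 domain points the two functions coincide.
One worked example (x=4, y=6) — compute: t := 2 | q := 4 | (not ((-max(2, q)) <= (x + t))): false | v := 0 | iter i=-2: | v := 4 | iter i=-1: | v := 8 | iter i=0: | v := 12 | iter i=1: | v := 16 | s := 0 | iter i=-1: | s := 0 | iter i=0: | s := 0 | iter i=1: | s := 0 | result -2; compute2: q := 4 | (not ((-max(2, q)) <= (x + (y + -4)))): false | v := 0 | v := 4 | iter i=-1: | v := 8 | iter i=0: | v := 12 | iter i=1: | v := 16 | s := 0 | iter i=-1: | s := 0 | iter i=0: | s := 0 | iter i=1: | s := 0 | result -2; agreement on -2.
verdict: equivalent


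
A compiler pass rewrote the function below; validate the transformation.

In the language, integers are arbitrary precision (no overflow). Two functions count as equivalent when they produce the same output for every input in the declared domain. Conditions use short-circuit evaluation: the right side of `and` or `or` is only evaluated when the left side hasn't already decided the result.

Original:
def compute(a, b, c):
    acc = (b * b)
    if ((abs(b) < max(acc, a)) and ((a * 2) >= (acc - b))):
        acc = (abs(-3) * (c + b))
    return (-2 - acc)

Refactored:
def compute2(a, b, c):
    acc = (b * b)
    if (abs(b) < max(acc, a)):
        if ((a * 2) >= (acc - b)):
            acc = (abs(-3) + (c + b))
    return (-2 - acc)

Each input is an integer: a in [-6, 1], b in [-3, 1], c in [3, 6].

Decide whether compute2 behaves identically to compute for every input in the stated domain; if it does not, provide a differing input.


These are not equivalent — on a=1, b=0, c=3 the outputs split (-11 vs -8).
compute: acc=0, then ((abs(b) < max(acc, a)) and ((a * 2) >= (acc - b))) is true, then acc=9, then returns -11
compute2: acc=0, then (abs(b) < max(acc, a)) is true, then ((a * 2) >= (acc - b)) is true, then acc=6, then returns -8
verdict: not equivalent; witness: a=1, b=0, c=3


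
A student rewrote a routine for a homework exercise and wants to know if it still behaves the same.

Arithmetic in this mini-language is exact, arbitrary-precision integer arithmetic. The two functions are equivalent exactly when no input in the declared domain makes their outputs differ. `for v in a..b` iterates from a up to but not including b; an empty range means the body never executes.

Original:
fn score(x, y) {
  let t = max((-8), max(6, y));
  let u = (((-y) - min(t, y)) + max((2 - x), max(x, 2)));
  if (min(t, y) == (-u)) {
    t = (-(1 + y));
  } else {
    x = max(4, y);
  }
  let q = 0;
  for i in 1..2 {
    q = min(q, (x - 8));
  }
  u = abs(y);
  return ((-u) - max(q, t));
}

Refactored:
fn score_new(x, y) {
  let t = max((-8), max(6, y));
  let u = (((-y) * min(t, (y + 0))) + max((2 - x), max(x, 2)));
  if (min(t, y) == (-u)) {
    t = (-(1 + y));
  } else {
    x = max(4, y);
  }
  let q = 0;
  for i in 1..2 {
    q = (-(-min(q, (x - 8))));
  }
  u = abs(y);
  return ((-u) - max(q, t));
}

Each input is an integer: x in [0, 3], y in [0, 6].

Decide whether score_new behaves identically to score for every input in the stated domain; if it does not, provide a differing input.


These are not equivalent — on x=3, y=3 the outputs split (1 vs -9).
score: t = 6; u = -3; (min(t, y) == (-u)) -> true; t = -4; q = 0; [i=1]; q = -5; u = 3; return 1
score_new: t = 6; u = -6; (min(t, y) == (-u)) -> false; x = 4; q = 0; [i=1]; q = -4; u = 3; return -9
verdict: not equivalent; witness: x=3, y=3


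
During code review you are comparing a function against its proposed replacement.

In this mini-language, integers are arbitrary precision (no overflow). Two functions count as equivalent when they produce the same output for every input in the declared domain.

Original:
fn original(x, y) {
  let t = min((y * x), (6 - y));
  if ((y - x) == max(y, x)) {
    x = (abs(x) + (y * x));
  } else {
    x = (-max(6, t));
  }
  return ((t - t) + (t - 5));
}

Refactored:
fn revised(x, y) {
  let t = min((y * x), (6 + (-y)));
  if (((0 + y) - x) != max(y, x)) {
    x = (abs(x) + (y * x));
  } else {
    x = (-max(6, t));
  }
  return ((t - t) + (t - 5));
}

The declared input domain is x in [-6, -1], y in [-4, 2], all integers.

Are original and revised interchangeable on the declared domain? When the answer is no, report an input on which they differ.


Equivalent. Whatever the rewrite altered, no input in the stated domain can expose a difference.
Sweeping the whole domain (42 inputs) finds no disagreement.
Tracing x=-3, y=2: original: t := -6 | ((y - x) == max(y, x)): false | x := -6 | result -11 | revised: t := -6 | (((0 + y) - x) != max(y, x)): true | x := -3 | result -11 — matching result -11.
verdict: equivalent


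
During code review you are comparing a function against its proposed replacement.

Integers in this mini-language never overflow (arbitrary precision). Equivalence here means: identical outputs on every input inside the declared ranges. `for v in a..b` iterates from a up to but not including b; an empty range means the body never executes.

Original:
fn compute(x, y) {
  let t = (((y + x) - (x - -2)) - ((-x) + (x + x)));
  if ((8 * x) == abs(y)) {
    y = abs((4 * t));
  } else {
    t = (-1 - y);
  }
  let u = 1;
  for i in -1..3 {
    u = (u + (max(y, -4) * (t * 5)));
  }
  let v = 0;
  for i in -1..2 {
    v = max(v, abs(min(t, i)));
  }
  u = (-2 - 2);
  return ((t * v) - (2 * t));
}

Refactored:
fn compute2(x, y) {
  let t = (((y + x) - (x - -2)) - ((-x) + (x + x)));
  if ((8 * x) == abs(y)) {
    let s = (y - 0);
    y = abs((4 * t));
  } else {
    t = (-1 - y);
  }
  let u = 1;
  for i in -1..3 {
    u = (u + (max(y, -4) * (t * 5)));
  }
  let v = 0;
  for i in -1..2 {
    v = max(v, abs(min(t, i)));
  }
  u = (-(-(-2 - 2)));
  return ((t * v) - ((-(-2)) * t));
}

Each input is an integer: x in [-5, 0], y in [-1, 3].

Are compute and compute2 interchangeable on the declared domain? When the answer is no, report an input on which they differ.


Changes here: statement counts differ; arithmetic usage differs; local variable names differ; constant usage differs; the full 30-point sweep finds no disagreement.
verdict: equivalent
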